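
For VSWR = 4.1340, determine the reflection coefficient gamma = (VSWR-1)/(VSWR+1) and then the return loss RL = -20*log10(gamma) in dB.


gamma = (4.1340 - 1) / (4.1340 + 1) = 0.6104402
RL = -20 * log10(0.6104402) = 4.287 dB

4.287 dB


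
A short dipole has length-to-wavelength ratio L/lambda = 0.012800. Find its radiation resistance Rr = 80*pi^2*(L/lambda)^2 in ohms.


Rr = 80 * pi^2 * (0.012800)^2 = 80 * 9.869604 * 1.638400e-04 = 0.1294 ohm

0.1294 ohm


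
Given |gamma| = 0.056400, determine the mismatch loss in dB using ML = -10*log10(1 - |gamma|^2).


ML = -10 * log10(1 - 0.056400^2) = -10 * log10(0.99681904) = 0.01384 dB

0.01384 dB


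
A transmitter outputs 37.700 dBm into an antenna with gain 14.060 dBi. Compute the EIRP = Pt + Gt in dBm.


EIRP = Pt + Gt = 37.700 + 14.060 = 51.76 dBm

51.76 dBm


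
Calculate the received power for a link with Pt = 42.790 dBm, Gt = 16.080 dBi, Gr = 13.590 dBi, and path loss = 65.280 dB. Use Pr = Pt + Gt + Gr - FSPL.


Pr = 42.790 + 16.080 + 13.590 - 65.280 = 7.18 dBm

7.18 dBm


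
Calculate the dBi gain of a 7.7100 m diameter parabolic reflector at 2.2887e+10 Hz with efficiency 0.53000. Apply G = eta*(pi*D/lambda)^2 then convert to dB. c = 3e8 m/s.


lambda = c / f = 3.0000e+08 / 2.2887e+10 = 0.01310788 m
G_linear = 0.53000 * (pi * 7.7100 / 0.01310788)^2 = 1.809754e+06
G_dBi = 10 * log10(1.809754e+06) = 62.58 dBi

62.58 dBi


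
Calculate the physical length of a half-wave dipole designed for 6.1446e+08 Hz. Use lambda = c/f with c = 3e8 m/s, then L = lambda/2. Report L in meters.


lambda = c / f = 3.0000e+08 / 6.1446e+08 = 0.4882336 m
L = lambda / 2 = 0.4882336 / 2 = 0.2441 m

0.2441 m


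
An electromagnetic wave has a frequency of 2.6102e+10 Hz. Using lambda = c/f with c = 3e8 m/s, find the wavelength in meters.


lambda = c / f = 3.0000e+08 / 2.6102e+10 = 0.01149 m

0.01149 m


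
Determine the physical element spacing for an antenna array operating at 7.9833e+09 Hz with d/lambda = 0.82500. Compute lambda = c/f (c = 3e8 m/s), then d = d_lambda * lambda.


lambda = c / f = 3.0000e+08 / 7.9833e+09 = 0.03757845 m
d = 0.82500 * 0.03757845 = 0.03100 m

0.03100 m


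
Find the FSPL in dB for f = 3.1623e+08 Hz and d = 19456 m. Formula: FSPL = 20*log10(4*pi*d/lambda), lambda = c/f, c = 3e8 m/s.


lambda = c / f = 3.0000e+08 / 3.1623e+08 = 0.9486766 m
FSPL = 20 * log10(4*pi*19456/0.9486766) = 108.2 dB

108.2 dB


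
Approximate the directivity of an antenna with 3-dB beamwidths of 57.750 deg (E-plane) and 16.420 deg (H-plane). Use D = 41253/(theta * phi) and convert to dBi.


D_linear = 41253 / (57.750 * 16.420) = 43.50412
D_dBi = 10 * log10(43.50412) = 16.39 dBi

16.39 dBi


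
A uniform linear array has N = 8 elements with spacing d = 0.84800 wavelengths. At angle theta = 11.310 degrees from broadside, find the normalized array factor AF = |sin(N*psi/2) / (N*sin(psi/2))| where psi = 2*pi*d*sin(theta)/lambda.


psi = 2*pi*0.84800*sin(11.310 deg) = 1.044941 rad
AF = |sin(8*1.044941/2) / (8*sin(1.044941/2))| = 0.2158

0.2158


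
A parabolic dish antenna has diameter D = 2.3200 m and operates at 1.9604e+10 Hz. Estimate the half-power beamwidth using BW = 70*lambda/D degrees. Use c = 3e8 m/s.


lambda = c / f = 3.0000e+08 / 1.9604e+10 = 0.01530300 m
BW = 70 * 0.01530300 / 2.3200 = 0.4617 deg

0.4617 deg


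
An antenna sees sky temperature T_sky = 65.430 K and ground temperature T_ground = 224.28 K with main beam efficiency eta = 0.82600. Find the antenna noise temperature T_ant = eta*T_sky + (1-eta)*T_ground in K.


T_ant = 0.82600 * 65.430 + (1 - 0.82600) * 224.28 = 93.07 K

93.07 K


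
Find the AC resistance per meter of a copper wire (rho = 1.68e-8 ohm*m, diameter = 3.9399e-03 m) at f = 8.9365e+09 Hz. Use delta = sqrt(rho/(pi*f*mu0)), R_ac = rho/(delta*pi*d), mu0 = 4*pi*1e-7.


delta = sqrt(1.68e-8 / (pi * 8.9365e+09 * 4*pi*1e-7)) = 6.900667e-07 m
R_ac = 1.68e-8 / (6.900667e-07 * pi * 3.9399e-03) = 1.967 ohm/m

1.967 ohm/m


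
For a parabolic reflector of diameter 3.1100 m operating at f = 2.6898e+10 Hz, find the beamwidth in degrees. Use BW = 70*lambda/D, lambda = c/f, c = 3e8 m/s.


lambda = c / f = 3.0000e+08 / 2.6898e+10 = 0.01115325 m
BW = 70 * 0.01115325 / 3.1100 = 0.2510 deg

0.2510 deg


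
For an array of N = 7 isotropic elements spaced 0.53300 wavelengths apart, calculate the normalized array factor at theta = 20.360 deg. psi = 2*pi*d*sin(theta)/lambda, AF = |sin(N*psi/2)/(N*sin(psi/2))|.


psi = 2*pi*0.53300*sin(20.360 deg) = 1.165154 rad
AF = |sin(7*1.165154/2) / (7*sin(1.165154/2))| = 0.2091

0.2091


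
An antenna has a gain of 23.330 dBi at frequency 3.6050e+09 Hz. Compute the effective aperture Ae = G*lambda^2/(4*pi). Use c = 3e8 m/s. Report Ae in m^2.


lambda = c / f = 3.0000e+08 / 3.6050e+09 = 0.08321775 m
G_linear = 10^(23.330/10) = 215.2782
Ae = G_linear * lambda^2 / (4*pi) = 215.2782 * 0.08321775^2 / (4*pi) = 0.1186 m^2

0.1186 m^2


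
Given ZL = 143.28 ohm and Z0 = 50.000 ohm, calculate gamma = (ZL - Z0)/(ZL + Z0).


gamma = (143.28 - 50.000) / (143.28 + 50.000) = 0.4826

0.4826


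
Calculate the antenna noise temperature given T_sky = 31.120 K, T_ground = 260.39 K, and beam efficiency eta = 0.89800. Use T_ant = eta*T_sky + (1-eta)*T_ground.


T_ant = 0.89800 * 31.120 + (1 - 0.89800) * 260.39 = 54.51 K

54.51 K


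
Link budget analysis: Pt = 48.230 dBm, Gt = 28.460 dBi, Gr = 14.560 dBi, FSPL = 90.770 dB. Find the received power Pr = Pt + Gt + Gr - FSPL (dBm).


Pr = 48.230 + 28.460 + 14.560 - 90.770 = 0.48 dBm

0.48 dBm


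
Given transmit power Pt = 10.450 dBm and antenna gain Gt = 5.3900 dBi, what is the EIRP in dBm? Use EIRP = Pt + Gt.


EIRP = Pt + Gt = 10.450 + 5.3900 = 15.84 dBm

15.84 dBm


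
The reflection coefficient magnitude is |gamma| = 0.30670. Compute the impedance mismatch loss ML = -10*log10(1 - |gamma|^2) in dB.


ML = -10 * log10(1 - 0.30670^2) = -10 * log10(0.90593511) = 0.4290 dB

0.4290 dB


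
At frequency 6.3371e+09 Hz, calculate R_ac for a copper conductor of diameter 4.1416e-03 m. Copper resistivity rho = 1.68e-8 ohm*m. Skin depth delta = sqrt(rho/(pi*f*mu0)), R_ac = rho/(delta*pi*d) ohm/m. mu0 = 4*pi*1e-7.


delta = sqrt(1.68e-8 / (pi * 6.3371e+09 * 4*pi*1e-7)) = 8.194633e-07 m
R_ac = 1.68e-8 / (8.194633e-07 * pi * 4.1416e-03) = 1.576 ohm/m

1.576 ohm/m


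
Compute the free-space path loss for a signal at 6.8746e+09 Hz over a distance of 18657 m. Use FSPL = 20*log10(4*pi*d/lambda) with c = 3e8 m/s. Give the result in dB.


lambda = c / f = 3.0000e+08 / 6.8746e+09 = 0.04363890 m
FSPL = 20 * log10(4*pi*18657/0.04363890) = 134.6 dB

134.6 dB


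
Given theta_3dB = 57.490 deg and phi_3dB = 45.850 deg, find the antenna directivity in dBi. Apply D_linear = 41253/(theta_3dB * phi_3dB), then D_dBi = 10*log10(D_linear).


D_linear = 41253 / (57.490 * 45.850) = 15.65034
D_dBi = 10 * log10(15.65034) = 11.95 dBi

11.95 dBi


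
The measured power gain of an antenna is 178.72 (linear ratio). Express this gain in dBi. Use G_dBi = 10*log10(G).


G_dBi = 10 * log10(178.72) = 22.52 dBi

22.52 dBi


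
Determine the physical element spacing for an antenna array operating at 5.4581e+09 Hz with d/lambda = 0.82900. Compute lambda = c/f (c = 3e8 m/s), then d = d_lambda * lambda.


lambda = c / f = 3.0000e+08 / 5.4581e+09 = 0.05496418 m
d = 0.82900 * 0.05496418 = 0.04557 m

0.04557 m


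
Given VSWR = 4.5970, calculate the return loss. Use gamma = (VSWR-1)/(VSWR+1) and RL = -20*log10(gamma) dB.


gamma = (4.5970 - 1) / (4.5970 + 1) = 0.6426657
RL = -20 * log10(0.6426657) = 3.840 dB

3.840 dB


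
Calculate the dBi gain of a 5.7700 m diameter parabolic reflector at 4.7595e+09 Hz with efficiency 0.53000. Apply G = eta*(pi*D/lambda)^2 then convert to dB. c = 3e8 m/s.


lambda = c / f = 3.0000e+08 / 4.7595e+09 = 0.06303183 m
G_linear = 0.53000 * (pi * 5.7700 / 0.06303183)^2 = 43833.63
G_dBi = 10 * log10(43833.63) = 46.42 dBi

46.42 dBi


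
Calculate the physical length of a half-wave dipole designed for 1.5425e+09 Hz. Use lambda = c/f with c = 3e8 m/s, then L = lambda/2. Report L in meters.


lambda = c / f = 3.0000e+08 / 1.5425e+09 = 0.1944895 m
L = lambda / 2 = 0.1944895 / 2 = 0.09724 m

0.09724 m


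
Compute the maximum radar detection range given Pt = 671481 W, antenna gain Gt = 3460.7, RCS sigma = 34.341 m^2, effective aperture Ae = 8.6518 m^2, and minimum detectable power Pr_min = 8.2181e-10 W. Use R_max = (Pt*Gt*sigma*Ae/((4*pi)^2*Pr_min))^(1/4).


R^4 = 671481*3460.7*34.341*8.6518 / ((4*pi)^2 * 8.2181e-10) = 5.320175e+18
R_max = 5.320175e+18^0.25 = 48027 m

48027 m


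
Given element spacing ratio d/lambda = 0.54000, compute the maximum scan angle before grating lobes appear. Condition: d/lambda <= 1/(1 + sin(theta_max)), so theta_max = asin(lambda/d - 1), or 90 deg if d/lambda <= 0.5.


lambda/d - 1 = 1/0.54000 - 1 = 0.8518519
theta_max = asin(0.8518519) = 58.41 deg

58.41 deg


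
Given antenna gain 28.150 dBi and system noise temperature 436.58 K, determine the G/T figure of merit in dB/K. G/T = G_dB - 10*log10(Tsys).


G/T = 28.150 - 10*log10(436.58) = 28.150 - 26.40064 = 1.749 dB/K

1.749 dB/K


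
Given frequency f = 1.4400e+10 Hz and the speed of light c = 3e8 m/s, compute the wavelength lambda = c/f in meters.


lambda = c / f = 3.0000e+08 / 1.4400e+10 = 0.02083 m

0.02083 m


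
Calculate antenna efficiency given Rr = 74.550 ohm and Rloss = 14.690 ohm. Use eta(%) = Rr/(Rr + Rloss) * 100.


eta = 74.550 / (74.550 + 14.690) * 100 = 83.54%

83.54%


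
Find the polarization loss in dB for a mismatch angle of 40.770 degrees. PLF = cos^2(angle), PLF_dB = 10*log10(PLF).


PLF_linear = cos^2(40.770 deg) = 0.5735595
PLF_dB = 10 * log10(0.5735595) = -2.414 dB

-2.414 dB


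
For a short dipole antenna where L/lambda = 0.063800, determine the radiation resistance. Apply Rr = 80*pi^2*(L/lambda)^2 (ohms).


Rr = 80 * pi^2 * (0.063800)^2 = 80 * 9.869604 * 4.070440e-03 = 3.214 ohm

3.214 ohm


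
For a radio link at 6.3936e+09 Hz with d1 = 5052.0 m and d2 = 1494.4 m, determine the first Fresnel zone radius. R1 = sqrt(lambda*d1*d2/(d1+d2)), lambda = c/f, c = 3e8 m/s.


lambda = c / f = 3.0000e+08 / 6.3936e+09 = 0.04692192 m
R1 = sqrt(0.04692192 * 5052.0 * 1494.4 / (5052.0 + 1494.4)) = 7.356 m

7.356 m


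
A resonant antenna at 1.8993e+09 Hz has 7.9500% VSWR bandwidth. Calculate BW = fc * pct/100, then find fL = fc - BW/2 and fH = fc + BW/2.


BW = 1.8993e+09 * 7.9500/100 = 1.509944e+08 Hz
fL = 1.8993e+09 - 1.509944e+08/2 = 1.824e+09 Hz
fH = 1.8993e+09 + 1.509944e+08/2 = 1.975e+09 Hz

BW=1.510e+08 Hz, fL=1.824e+09 Hz, fH=1.975e+09 Hz


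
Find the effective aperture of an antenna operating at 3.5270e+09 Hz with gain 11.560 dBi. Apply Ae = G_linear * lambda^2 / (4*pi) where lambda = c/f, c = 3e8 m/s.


lambda = c / f = 3.0000e+08 / 3.5270e+09 = 0.08505812 m
G_linear = 10^(11.560/10) = 14.32188
Ae = G_linear * lambda^2 / (4*pi) = 14.32188 * 0.08505812^2 / (4*pi) = 8.246e-03 m^2

8.246e-03 m^2


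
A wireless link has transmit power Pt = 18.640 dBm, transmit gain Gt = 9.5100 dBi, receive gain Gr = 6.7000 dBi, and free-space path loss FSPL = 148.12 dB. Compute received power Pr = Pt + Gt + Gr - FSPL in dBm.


Pr = 18.640 + 9.5100 + 6.7000 - 148.12 = -113.27 dBm

-113.27 dBm


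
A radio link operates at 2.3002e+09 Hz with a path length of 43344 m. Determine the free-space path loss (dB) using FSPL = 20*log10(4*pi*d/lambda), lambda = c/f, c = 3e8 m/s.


lambda = c / f = 3.0000e+08 / 2.3002e+09 = 0.1304234 m
FSPL = 20 * log10(4*pi*43344/0.1304234) = 132.4 dB

132.4 dB


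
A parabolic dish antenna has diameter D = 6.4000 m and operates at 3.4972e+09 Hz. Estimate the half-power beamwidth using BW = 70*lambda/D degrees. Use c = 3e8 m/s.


lambda = c / f = 3.0000e+08 / 3.4972e+09 = 0.08578291 m
BW = 70 * 0.08578291 / 6.4000 = 0.9383 deg

0.9383 deg


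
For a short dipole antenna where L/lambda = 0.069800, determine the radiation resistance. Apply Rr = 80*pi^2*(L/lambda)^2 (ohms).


Rr = 80 * pi^2 * (0.069800)^2 = 80 * 9.869604 * 4.872040e-03 = 3.847 ohm

3.847 ohm


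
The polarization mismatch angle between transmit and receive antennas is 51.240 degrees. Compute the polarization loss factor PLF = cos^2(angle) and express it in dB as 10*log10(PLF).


PLF_linear = cos^2(51.240 deg) = 0.3919506
PLF_dB = 10 * log10(0.3919506) = -4.068 dB

-4.068 dB


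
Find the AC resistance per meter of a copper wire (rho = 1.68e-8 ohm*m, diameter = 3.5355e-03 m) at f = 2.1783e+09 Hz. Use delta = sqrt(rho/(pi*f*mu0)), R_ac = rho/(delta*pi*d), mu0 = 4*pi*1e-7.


delta = sqrt(1.68e-8 / (pi * 2.1783e+09 * 4*pi*1e-7)) = 1.397706e-06 m
R_ac = 1.68e-8 / (1.397706e-06 * pi * 3.5355e-03) = 1.082 ohm/m

1.082 ohm/m


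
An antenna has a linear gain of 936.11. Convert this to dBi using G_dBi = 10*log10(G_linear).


G_dBi = 10 * log10(936.11) = 29.71 dBi

29.71 dBi


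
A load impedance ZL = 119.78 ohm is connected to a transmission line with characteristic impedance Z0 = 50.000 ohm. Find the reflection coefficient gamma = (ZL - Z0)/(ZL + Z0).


gamma = (119.78 - 50.000) / (119.78 + 50.000) = 0.4110

0.4110


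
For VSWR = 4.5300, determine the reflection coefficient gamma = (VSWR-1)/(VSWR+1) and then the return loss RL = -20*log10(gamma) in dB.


gamma = (4.5300 - 1) / (4.5300 + 1) = 0.6383363
RL = -20 * log10(0.6383363) = 3.899 dB

3.899 dB


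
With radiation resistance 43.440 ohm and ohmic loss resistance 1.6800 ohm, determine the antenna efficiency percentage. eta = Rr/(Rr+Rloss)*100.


eta = 43.440 / (43.440 + 1.6800) * 100 = 96.28%

96.28%


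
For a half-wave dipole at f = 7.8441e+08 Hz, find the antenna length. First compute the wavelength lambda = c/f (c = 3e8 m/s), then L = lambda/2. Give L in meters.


lambda = c / f = 3.0000e+08 / 7.8441e+08 = 0.3824531 m
L = lambda / 2 = 0.3824531 / 2 = 0.1912 m

0.1912 m


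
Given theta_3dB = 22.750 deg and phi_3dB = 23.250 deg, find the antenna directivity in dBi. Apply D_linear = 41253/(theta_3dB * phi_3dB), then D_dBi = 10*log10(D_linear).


D_linear = 41253 / (22.750 * 23.250) = 77.99220
D_dBi = 10 * log10(77.99220) = 18.92 dBi

18.92 dBi


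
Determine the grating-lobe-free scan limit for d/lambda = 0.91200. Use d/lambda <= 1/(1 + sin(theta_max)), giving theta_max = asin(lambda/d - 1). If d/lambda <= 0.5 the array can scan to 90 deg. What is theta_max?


lambda/d - 1 = 1/0.91200 - 1 = 0.09649123
theta_max = asin(0.09649123) = 5.537 deg

5.537 deg


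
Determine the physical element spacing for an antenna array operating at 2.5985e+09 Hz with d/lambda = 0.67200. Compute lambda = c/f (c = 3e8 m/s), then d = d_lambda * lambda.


lambda = c / f = 3.0000e+08 / 2.5985e+09 = 0.1154512 m
d = 0.67200 * 0.1154512 = 0.07758 m

0.07758 m


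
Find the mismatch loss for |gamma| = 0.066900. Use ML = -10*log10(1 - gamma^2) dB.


ML = -10 * log10(1 - 0.066900^2) = -10 * log10(0.99552439) = 0.01948 dB

0.01948 dB


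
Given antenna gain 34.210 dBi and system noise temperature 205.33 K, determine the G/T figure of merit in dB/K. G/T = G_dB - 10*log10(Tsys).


G/T = 34.210 - 10*log10(205.33) = 34.210 - 23.12452 = 11.09 dB/K

11.09 dB/K


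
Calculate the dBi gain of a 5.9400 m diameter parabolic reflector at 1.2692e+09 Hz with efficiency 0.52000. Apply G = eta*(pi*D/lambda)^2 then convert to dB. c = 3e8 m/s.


lambda = c / f = 3.0000e+08 / 1.2692e+09 = 0.2363694 m
G_linear = 0.52000 * (pi * 5.9400 / 0.2363694)^2 = 3241.108
G_dBi = 10 * log10(3241.108) = 35.11 dBi

35.11 dBi


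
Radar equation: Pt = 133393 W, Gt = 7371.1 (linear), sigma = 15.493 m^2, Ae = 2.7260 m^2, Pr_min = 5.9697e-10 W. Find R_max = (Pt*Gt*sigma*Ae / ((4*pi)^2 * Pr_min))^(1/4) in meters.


R^4 = 133393*7371.1*15.493*2.7260 / ((4*pi)^2 * 5.9697e-10) = 4.405087e+17
R_max = 4.405087e+17^0.25 = 25763 m

25763 m


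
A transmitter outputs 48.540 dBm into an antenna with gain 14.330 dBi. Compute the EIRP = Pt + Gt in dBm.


EIRP = Pt + Gt = 48.540 + 14.330 = 62.87 dBm

62.87 dBm


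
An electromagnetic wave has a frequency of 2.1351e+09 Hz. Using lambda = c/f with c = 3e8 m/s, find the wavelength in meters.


lambda = c / f = 3.0000e+08 / 2.1351e+09 = 0.1405 m

0.1405 m


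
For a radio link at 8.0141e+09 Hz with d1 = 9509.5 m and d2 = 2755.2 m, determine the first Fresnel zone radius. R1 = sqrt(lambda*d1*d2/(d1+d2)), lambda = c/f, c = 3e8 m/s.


lambda = c / f = 3.0000e+08 / 8.0141e+09 = 0.03743402 m
R1 = sqrt(0.03743402 * 9509.5 * 2755.2 / (9509.5 + 2755.2)) = 8.943 m

8.943 m


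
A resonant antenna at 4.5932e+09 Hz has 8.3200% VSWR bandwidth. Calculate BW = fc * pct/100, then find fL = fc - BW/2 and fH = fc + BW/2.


BW = 4.5932e+09 * 8.3200/100 = 3.821542e+08 Hz
fL = 4.5932e+09 - 3.821542e+08/2 = 4.402e+09 Hz
fH = 4.5932e+09 + 3.821542e+08/2 = 4.784e+09 Hz

BW=3.822e+08 Hz, fL=4.402e+09 Hz, fH=4.784e+09 Hz


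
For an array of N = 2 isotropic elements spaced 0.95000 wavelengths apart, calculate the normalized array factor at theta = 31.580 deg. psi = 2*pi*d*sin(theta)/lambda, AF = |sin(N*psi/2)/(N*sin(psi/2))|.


psi = 2*pi*0.95000*sin(31.580 deg) = 3.125911 rad
AF = |sin(2*3.125911/2) / (2*sin(3.125911/2))| = 7.841e-03

7.841e-03


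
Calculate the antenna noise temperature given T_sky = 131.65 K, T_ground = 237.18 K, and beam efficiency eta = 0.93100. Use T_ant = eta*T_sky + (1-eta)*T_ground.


T_ant = 0.93100 * 131.65 + (1 - 0.93100) * 237.18 = 138.9 K

138.9 K


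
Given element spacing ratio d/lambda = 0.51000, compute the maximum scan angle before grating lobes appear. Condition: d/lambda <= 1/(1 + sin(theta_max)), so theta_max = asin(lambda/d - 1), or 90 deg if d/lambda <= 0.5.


lambda/d - 1 = 1/0.51000 - 1 = 0.9607843
theta_max = asin(0.9607843) = 73.90 deg

73.90 deg


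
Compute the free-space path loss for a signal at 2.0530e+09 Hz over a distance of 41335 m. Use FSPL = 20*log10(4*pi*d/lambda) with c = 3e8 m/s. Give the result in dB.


lambda = c / f = 3.0000e+08 / 2.0530e+09 = 0.1461276 m
FSPL = 20 * log10(4*pi*41335/0.1461276) = 131.0 dB

131.0 dB


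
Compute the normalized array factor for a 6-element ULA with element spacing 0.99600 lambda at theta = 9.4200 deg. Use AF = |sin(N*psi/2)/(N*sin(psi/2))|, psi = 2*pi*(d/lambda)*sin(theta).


psi = 2*pi*0.99600*sin(9.4200 deg) = 1.024258 rad
AF = |sin(6*1.024258/2) / (6*sin(1.024258/2))| = 0.02339

0.02339


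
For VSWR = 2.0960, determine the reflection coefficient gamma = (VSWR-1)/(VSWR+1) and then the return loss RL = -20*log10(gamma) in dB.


gamma = (2.0960 - 1) / (2.0960 + 1) = 0.3540052
RL = -20 * log10(0.3540052) = 9.020 dB

9.020 dB


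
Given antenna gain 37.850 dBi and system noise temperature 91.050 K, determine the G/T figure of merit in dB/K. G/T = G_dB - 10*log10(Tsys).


G/T = 37.850 - 10*log10(91.050) = 37.850 - 19.59280 = 18.26 dB/K

18.26 dB/K


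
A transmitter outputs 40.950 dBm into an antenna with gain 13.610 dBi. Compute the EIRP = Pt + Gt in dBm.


EIRP = Pt + Gt = 40.950 + 13.610 = 54.56 dBm

54.56 dBm


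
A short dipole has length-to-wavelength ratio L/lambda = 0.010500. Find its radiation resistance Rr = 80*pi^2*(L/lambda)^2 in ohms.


Rr = 80 * pi^2 * (0.010500)^2 = 80 * 9.869604 * 1.102500e-04 = 0.08705 ohm

0.08705 ohm


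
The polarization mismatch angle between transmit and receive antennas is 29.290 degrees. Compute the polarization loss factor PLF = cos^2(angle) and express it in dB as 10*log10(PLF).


PLF_linear = cos^2(29.290 deg) = 0.7606538
PLF_dB = 10 * log10(0.7606538) = -1.188 dB

-1.188 dB


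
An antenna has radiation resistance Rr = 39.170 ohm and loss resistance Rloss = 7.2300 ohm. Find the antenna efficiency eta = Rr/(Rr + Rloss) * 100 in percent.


eta = 39.170 / (39.170 + 7.2300) * 100 = 84.42%

84.42%


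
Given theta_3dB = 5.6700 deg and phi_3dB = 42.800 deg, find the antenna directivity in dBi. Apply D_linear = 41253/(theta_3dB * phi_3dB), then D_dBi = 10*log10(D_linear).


D_linear = 41253 / (5.6700 * 42.800) = 169.9921
D_dBi = 10 * log10(169.9921) = 22.30 dBi

22.30 dBi


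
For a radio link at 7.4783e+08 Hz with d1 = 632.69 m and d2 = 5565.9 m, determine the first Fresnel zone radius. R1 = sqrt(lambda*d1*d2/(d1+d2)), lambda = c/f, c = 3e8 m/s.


lambda = c / f = 3.0000e+08 / 7.4783e+08 = 0.4011607 m
R1 = sqrt(0.4011607 * 632.69 * 5565.9 / (632.69 + 5565.9)) = 15.10 m

15.10 m


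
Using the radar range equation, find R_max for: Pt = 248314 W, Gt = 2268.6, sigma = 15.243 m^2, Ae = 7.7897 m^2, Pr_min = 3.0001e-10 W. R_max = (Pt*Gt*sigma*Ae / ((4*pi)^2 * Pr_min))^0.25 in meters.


R^4 = 248314*2268.6*15.243*7.7897 / ((4*pi)^2 * 3.0001e-10) = 1.411870e+18
R_max = 1.411870e+18^0.25 = 34471 m

34471 m


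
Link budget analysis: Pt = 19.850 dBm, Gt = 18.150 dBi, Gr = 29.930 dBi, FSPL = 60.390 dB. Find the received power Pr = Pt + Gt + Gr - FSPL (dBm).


Pr = 19.850 + 18.150 + 29.930 - 60.390 = 7.54 dBm

7.54 dBm


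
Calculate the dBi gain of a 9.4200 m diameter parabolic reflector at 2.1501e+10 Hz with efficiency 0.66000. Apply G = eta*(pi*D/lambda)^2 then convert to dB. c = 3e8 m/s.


lambda = c / f = 3.0000e+08 / 2.1501e+10 = 0.01395284 m
G_linear = 0.66000 * (pi * 9.4200 / 0.01395284)^2 = 2.969069e+06
G_dBi = 10 * log10(2.969069e+06) = 64.73 dBi

64.73 dBi


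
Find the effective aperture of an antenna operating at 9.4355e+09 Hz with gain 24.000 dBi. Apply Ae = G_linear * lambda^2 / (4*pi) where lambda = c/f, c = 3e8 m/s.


lambda = c / f = 3.0000e+08 / 9.4355e+09 = 0.03179482 m
G_linear = 10^(24.000/10) = 251.1886
Ae = G_linear * lambda^2 / (4*pi) = 251.1886 * 0.03179482^2 / (4*pi) = 0.02021 m^2

0.02021 m^2


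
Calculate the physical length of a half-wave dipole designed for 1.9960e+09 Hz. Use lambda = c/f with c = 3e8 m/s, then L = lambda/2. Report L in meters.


lambda = c / f = 3.0000e+08 / 1.9960e+09 = 0.1503006 m
L = lambda / 2 = 0.1503006 / 2 = 0.07515 m

0.07515 m


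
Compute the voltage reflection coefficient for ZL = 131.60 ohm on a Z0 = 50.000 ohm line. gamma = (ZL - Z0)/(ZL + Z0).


gamma = (131.60 - 50.000) / (131.60 + 50.000) = 0.4493

0.4493


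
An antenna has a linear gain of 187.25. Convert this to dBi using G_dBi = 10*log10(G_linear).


G_dBi = 10 * log10(187.25) = 22.72 dBi

22.72 dBi


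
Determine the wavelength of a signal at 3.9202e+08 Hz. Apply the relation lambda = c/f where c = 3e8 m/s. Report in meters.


lambda = c / f = 3.0000e+08 / 3.9202e+08 = 0.7653 m

0.7653 m


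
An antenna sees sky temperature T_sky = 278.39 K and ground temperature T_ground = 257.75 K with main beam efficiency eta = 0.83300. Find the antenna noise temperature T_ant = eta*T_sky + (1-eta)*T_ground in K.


T_ant = 0.83300 * 278.39 + (1 - 0.83300) * 257.75 = 274.9 K

274.9 K


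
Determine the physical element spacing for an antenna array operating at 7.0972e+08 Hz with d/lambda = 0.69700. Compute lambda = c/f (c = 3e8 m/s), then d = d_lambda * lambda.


lambda = c / f = 3.0000e+08 / 7.0972e+08 = 0.4227019 m
d = 0.69700 * 0.4227019 = 0.2946 m

0.2946 m


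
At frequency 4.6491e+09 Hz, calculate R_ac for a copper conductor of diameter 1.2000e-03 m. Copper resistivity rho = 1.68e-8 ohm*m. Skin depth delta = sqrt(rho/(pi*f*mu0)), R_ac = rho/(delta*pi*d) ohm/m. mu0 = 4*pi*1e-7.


delta = sqrt(1.68e-8 / (pi * 4.6491e+09 * 4*pi*1e-7)) = 9.567321e-07 m
R_ac = 1.68e-8 / (9.567321e-07 * pi * 1.2000e-03) = 4.658 ohm/m

4.658 ohm/m


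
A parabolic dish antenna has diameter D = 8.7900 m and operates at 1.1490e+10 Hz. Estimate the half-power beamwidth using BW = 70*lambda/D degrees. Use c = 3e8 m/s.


lambda = c / f = 3.0000e+08 / 1.1490e+10 = 0.02610966 m
BW = 70 * 0.02610966 / 8.7900 = 0.2079 deg

0.2079 deg


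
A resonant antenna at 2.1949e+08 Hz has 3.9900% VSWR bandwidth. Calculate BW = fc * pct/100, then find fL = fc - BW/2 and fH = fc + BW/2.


BW = 2.1949e+08 * 3.9900/100 = 8.757651e+06 Hz
fL = 2.1949e+08 - 8.757651e+06/2 = 2.151e+08 Hz
fH = 2.1949e+08 + 8.757651e+06/2 = 2.239e+08 Hz

BW=8.758e+06 Hz, fL=2.151e+08 Hz, fH=2.239e+08 Hz


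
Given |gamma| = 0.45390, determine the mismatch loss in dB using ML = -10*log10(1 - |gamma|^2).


ML = -10 * log10(1 - 0.45390^2) = -10 * log10(0.79397479) = 1.002 dB

1.002 dB


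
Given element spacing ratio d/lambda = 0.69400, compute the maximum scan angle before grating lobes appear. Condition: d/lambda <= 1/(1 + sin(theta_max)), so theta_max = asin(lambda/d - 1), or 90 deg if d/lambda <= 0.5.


lambda/d - 1 = 1/0.69400 - 1 = 0.4409222
theta_max = asin(0.4409222) = 26.16 deg

26.16 deg


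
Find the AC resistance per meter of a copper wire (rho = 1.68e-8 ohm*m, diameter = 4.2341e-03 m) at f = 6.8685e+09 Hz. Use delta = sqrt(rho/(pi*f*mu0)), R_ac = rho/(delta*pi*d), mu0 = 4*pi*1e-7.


delta = sqrt(1.68e-8 / (pi * 6.8685e+09 * 4*pi*1e-7)) = 7.871252e-07 m
R_ac = 1.68e-8 / (7.871252e-07 * pi * 4.2341e-03) = 1.605 ohm/m

1.605 ohm/m


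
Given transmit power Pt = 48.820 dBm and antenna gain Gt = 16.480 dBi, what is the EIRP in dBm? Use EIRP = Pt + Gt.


EIRP = Pt + Gt = 48.820 + 16.480 = 65.30 dBm

65.30 dBm


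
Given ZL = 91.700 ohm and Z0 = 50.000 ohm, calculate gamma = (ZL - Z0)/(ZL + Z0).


gamma = (91.700 - 50.000) / (91.700 + 50.000) = 0.2943

0.2943


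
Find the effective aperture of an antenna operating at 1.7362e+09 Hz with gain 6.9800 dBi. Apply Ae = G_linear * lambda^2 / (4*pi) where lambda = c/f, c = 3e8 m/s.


lambda = c / f = 3.0000e+08 / 1.7362e+09 = 0.1727912 m
G_linear = 10^(6.9800/10) = 4.988845
Ae = G_linear * lambda^2 / (4*pi) = 4.988845 * 0.1727912^2 / (4*pi) = 0.01185 m^2

0.01185 m^2


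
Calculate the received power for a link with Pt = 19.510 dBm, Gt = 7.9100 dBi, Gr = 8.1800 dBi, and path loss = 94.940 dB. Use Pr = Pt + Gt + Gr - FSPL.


Pr = 19.510 + 7.9100 + 8.1800 - 94.940 = -59.34 dBm

-59.34 dBm


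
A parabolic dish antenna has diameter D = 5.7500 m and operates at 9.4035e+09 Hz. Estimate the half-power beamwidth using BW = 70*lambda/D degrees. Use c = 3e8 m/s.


lambda = c / f = 3.0000e+08 / 9.4035e+09 = 0.03190301 m
BW = 70 * 0.03190301 / 5.7500 = 0.3884 deg

0.3884 deg


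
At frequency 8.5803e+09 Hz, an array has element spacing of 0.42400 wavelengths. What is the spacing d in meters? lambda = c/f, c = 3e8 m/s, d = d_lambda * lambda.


lambda = c / f = 3.0000e+08 / 8.5803e+09 = 0.03496381 m
d = 0.42400 * 0.03496381 = 0.01482 m

0.01482 m


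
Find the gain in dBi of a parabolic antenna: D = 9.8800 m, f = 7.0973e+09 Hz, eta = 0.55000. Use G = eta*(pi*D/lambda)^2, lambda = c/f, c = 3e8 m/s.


lambda = c / f = 3.0000e+08 / 7.0973e+09 = 0.04226960 m
G_linear = 0.55000 * (pi * 9.8800 / 0.04226960)^2 = 296565.1
G_dBi = 10 * log10(296565.1) = 54.72 dBi

54.72 dBi


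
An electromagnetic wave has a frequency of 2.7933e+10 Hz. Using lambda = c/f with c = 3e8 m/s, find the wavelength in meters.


lambda = c / f = 3.0000e+08 / 2.7933e+10 = 0.01074 m

0.01074 m


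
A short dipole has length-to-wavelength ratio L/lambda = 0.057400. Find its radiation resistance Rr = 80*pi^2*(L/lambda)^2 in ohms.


Rr = 80 * pi^2 * (0.057400)^2 = 80 * 9.869604 * 3.294760e-03 = 2.601 ohm

2.601 ohm


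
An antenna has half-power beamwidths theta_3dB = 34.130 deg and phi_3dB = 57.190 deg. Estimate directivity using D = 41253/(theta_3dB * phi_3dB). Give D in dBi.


D_linear = 41253 / (34.130 * 57.190) = 21.13485
D_dBi = 10 * log10(21.13485) = 13.25 dBi

13.25 dBi


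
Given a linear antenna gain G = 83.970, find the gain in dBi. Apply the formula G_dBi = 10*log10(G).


G_dBi = 10 * log10(83.970) = 19.24 dBi

19.24 dBi


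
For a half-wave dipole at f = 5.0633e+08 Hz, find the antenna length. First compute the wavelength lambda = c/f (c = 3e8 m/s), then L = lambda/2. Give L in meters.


lambda = c / f = 3.0000e+08 / 5.0633e+08 = 0.5924990 m
L = lambda / 2 = 0.5924990 / 2 = 0.2962 m

0.2962 m


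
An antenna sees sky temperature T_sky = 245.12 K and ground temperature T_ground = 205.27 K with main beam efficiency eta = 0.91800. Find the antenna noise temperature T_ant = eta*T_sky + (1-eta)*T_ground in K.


T_ant = 0.91800 * 245.12 + (1 - 0.91800) * 205.27 = 241.9 K

241.9 K


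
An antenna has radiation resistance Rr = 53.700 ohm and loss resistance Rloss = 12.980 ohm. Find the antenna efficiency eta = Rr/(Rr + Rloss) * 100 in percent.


eta = 53.700 / (53.700 + 12.980) * 100 = 80.53%

80.53%


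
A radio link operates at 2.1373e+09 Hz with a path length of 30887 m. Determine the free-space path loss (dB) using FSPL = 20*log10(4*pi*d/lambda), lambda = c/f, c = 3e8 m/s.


lambda = c / f = 3.0000e+08 / 2.1373e+09 = 0.1403640 m
FSPL = 20 * log10(4*pi*30887/0.1403640) = 128.8 dB

128.8 dB


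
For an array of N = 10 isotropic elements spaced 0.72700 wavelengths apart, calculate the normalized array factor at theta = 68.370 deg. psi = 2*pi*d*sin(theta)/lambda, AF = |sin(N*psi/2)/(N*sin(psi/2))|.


psi = 2*pi*0.72700*sin(68.370 deg) = 4.246222 rad
AF = |sin(10*4.246222/2) / (10*sin(4.246222/2))| = 0.08093

0.08093


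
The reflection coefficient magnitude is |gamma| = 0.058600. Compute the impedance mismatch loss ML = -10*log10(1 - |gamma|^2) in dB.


ML = -10 * log10(1 - 0.058600^2) = -10 * log10(0.99656604) = 0.01494 dB

0.01494 dB


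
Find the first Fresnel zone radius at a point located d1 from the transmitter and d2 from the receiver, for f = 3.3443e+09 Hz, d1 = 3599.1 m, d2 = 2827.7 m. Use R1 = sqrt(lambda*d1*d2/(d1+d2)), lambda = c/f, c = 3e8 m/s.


lambda = c / f = 3.0000e+08 / 3.3443e+09 = 0.08970487 m
R1 = sqrt(0.08970487 * 3599.1 * 2827.7 / (3599.1 + 2827.7)) = 11.92 m

11.92 m


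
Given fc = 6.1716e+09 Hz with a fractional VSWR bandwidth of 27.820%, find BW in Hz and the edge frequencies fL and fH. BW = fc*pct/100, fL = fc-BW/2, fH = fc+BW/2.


BW = 6.1716e+09 * 27.820/100 = 1.716939e+09 Hz
fL = 6.1716e+09 - 1.716939e+09/2 = 5.313e+09 Hz
fH = 6.1716e+09 + 1.716939e+09/2 = 7.030e+09 Hz

BW=1.717e+09 Hz, fL=5.313e+09 Hz, fH=7.030e+09 Hz


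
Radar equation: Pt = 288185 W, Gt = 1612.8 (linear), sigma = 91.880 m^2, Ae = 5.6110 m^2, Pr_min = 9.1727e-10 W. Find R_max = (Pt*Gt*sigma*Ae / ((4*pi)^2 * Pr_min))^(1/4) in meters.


R^4 = 288185*1612.8*91.880*5.6110 / ((4*pi)^2 * 9.1727e-10) = 1.654231e+18
R_max = 1.654231e+18^0.25 = 35863 m

35863 m


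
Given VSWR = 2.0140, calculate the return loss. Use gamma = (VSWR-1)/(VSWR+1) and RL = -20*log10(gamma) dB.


gamma = (2.0140 - 1) / (2.0140 + 1) = 0.3364300
RL = -20 * log10(0.3364300) = 9.462 dB

9.462 dB


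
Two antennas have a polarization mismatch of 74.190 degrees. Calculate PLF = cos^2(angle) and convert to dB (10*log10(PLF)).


PLF_linear = cos^2(74.190 deg) = 0.07422801
PLF_dB = 10 * log10(0.07422801) = -11.29 dB

-11.29 dB


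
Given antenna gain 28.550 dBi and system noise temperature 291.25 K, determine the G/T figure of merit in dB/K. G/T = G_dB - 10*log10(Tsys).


G/T = 28.550 - 10*log10(291.25) = 28.550 - 24.64266 = 3.907 dB/K

3.907 dB/K


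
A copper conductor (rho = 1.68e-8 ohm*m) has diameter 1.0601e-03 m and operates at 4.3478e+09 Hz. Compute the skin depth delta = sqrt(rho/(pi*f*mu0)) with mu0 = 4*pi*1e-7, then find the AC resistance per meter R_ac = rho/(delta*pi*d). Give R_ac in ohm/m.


delta = sqrt(1.68e-8 / (pi * 4.3478e+09 * 4*pi*1e-7)) = 9.893273e-07 m
R_ac = 1.68e-8 / (9.893273e-07 * pi * 1.0601e-03) = 5.099 ohm/m

5.099 ohm/m


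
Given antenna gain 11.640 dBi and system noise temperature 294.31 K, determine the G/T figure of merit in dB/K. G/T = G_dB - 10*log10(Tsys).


G/T = 11.640 - 10*log10(294.31) = 11.640 - 24.68805 = -13.05 dB/K

-13.05 dB/K


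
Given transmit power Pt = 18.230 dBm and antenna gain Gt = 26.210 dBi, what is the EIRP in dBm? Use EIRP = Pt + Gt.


EIRP = Pt + Gt = 18.230 + 26.210 = 44.44 dBm

44.44 dBm


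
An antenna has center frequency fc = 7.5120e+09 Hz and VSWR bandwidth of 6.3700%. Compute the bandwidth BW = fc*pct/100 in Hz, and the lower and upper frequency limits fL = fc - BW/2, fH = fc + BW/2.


BW = 7.5120e+09 * 6.3700/100 = 4.785144e+08 Hz
fL = 7.5120e+09 - 4.785144e+08/2 = 7.273e+09 Hz
fH = 7.5120e+09 + 4.785144e+08/2 = 7.751e+09 Hz

BW=4.785e+08 Hz, fL=7.273e+09 Hz, fH=7.751e+09 Hz


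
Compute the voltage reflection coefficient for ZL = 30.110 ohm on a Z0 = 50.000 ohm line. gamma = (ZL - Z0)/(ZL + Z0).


gamma = (30.110 - 50.000) / (30.110 + 50.000) = -0.2483

-0.2483


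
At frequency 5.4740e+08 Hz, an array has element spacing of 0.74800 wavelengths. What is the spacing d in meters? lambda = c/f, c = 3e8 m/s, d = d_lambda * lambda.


lambda = c / f = 3.0000e+08 / 5.4740e+08 = 0.5480453 m
d = 0.74800 * 0.5480453 = 0.4099 m

0.4099 m


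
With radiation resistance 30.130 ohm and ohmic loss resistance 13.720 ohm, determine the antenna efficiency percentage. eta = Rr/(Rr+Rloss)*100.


eta = 30.130 / (30.130 + 13.720) * 100 = 68.71%

68.71%


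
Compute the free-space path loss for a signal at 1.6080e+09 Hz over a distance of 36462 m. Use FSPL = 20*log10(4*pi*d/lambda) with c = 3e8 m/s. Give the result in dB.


lambda = c / f = 3.0000e+08 / 1.6080e+09 = 0.1865672 m
FSPL = 20 * log10(4*pi*36462/0.1865672) = 127.8 dB

127.8 dB


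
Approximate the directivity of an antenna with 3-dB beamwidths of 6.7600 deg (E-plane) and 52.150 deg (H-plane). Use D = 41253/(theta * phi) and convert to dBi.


D_linear = 41253 / (6.7600 * 52.150) = 117.0185
D_dBi = 10 * log10(117.0185) = 20.68 dBi

20.68 dBi


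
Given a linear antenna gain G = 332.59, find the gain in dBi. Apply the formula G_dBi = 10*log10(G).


G_dBi = 10 * log10(332.59) = 25.22 dBi

25.22 dBi


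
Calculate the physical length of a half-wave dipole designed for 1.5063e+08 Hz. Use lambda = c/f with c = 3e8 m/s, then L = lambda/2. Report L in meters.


lambda = c / f = 3.0000e+08 / 1.5063e+08 = 1.991635 m
L = lambda / 2 = 1.991635 / 2 = 0.9958 m

0.9958 m


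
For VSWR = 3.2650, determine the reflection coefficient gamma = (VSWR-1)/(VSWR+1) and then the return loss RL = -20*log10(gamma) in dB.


gamma = (3.2650 - 1) / (3.2650 + 1) = 0.5310668
RL = -20 * log10(0.5310668) = 5.497 dB

5.497 dB


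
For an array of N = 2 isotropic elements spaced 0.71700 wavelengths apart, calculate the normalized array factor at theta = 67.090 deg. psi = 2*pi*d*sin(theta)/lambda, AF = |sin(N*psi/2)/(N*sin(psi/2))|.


psi = 2*pi*0.71700*sin(67.090 deg) = 4.149675 rad
AF = |sin(2*4.149675/2) / (2*sin(4.149675/2))| = 0.4830

0.4830


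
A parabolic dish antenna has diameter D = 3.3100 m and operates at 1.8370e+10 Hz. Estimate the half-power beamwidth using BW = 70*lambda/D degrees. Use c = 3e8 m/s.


lambda = c / f = 3.0000e+08 / 1.8370e+10 = 0.01633097 m
BW = 70 * 0.01633097 / 3.3100 = 0.3454 deg

0.3454 deg


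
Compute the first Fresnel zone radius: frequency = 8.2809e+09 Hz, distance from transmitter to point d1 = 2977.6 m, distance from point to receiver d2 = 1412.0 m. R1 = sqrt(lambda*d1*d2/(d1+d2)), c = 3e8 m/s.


lambda = c / f = 3.0000e+08 / 8.2809e+09 = 0.03622795 m
R1 = sqrt(0.03622795 * 2977.6 * 1412.0 / (2977.6 + 1412.0)) = 5.891 m

5.891 m


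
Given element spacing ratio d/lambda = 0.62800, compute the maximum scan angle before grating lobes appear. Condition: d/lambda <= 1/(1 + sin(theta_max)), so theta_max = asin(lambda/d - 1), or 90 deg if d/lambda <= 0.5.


lambda/d - 1 = 1/0.62800 - 1 = 0.5923567
theta_max = asin(0.5923567) = 36.32 deg

36.32 deg


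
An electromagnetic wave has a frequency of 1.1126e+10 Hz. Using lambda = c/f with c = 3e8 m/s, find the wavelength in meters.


lambda = c / f = 3.0000e+08 / 1.1126e+10 = 0.02696 m

0.02696 m


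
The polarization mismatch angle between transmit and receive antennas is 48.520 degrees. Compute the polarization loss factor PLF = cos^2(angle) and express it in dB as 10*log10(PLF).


PLF_linear = cos^2(48.520 deg) = 0.4387189
PLF_dB = 10 * log10(0.4387189) = -3.578 dB

-3.578 dB


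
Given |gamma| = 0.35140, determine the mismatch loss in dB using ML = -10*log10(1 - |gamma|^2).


ML = -10 * log10(1 - 0.35140^2) = -10 * log10(0.87651804) = 0.5724 dB

0.5724 dB


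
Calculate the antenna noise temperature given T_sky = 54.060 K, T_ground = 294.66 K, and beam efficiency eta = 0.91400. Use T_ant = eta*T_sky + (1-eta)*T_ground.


T_ant = 0.91400 * 54.060 + (1 - 0.91400) * 294.66 = 74.75 K

74.75 K


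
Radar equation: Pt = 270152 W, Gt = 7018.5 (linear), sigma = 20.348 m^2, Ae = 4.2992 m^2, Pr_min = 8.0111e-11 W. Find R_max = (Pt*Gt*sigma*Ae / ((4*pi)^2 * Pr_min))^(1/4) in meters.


R^4 = 270152*7018.5*20.348*4.2992 / ((4*pi)^2 * 8.0111e-11) = 1.311143e+19
R_max = 1.311143e+19^0.25 = 60175 m

60175 m


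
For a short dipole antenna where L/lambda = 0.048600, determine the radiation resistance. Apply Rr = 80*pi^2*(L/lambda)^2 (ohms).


Rr = 80 * pi^2 * (0.048600)^2 = 80 * 9.869604 * 2.361960e-03 = 1.865 ohm

1.865 ohm


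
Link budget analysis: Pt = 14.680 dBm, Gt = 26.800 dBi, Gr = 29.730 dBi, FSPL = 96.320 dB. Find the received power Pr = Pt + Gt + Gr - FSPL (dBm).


Pr = 14.680 + 26.800 + 29.730 - 96.320 = -25.11 dBm

-25.11 dBm


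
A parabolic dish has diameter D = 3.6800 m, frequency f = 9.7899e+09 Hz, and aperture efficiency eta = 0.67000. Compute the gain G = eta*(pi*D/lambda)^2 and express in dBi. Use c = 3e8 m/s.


lambda = c / f = 3.0000e+08 / 9.7899e+09 = 0.03064383 m
G_linear = 0.67000 * (pi * 3.6800 / 0.03064383)^2 = 95363.92
G_dBi = 10 * log10(95363.92) = 49.79 dBi

49.79 dBi


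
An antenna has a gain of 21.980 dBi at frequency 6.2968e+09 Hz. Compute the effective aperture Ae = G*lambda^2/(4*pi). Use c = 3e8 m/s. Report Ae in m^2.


lambda = c / f = 3.0000e+08 / 6.2968e+09 = 0.04764325 m
G_linear = 10^(21.980/10) = 157.7611
Ae = G_linear * lambda^2 / (4*pi) = 157.7611 * 0.04764325^2 / (4*pi) = 0.02850 m^2

0.02850 m^2


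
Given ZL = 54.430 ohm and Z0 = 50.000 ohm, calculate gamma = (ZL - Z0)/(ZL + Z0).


gamma = (54.430 - 50.000) / (54.430 + 50.000) = 0.04242

0.04242


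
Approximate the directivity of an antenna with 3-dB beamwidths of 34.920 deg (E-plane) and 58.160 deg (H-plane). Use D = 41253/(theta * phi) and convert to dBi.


D_linear = 41253 / (34.920 * 58.160) = 20.31220
D_dBi = 10 * log10(20.31220) = 13.08 dBi

13.08 dBi


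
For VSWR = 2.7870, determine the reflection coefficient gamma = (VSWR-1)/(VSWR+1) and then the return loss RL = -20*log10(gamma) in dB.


gamma = (2.7870 - 1) / (2.7870 + 1) = 0.4718775
RL = -20 * log10(0.4718775) = 6.523 dB

6.523 dB


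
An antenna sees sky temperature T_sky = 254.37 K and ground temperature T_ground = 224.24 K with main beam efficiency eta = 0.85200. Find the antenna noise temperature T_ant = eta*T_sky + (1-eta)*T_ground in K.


T_ant = 0.85200 * 254.37 + (1 - 0.85200) * 224.24 = 249.9 K

249.9 K


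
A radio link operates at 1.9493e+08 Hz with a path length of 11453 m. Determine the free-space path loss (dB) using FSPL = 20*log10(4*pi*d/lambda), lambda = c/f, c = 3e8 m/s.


lambda = c / f = 3.0000e+08 / 1.9493e+08 = 1.539014 m
FSPL = 20 * log10(4*pi*11453/1.539014) = 99.42 dB

99.42 dB


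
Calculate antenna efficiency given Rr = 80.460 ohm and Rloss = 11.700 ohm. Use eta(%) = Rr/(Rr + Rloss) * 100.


eta = 80.460 / (80.460 + 11.700) * 100 = 87.30%

87.30%


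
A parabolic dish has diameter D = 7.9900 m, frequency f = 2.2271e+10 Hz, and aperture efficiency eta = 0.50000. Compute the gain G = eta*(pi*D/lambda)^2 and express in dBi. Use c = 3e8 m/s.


lambda = c / f = 3.0000e+08 / 2.2271e+10 = 0.01347043 m
G_linear = 0.50000 * (pi * 7.9900 / 0.01347043)^2 = 1.736203e+06
G_dBi = 10 * log10(1.736203e+06) = 62.40 dBi

62.40 dBi
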